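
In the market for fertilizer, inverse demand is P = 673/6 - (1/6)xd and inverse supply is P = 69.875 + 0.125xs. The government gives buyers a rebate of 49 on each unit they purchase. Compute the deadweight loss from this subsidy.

Pre-subsidy: 673/6 - (1/6)x = 69.875 + 0.125x gives x* = 145 and P* = 88.
With the rebate, buyers effectively pay Pb = Ps − 49, where Ps is the price sellers receive.
On the curves, Pb = 673/6 - (1/6)x and Ps = 69.875 + 0.125x; the wedge Ps − Pb = 49 gives 69.875 + 0.125x − (673/6 - (1/6)x) = 49, so x' = 313.
Then Pb = 673/6 − (1/6)·313 = 60 and Ps = 69.875 + 0.125·313 = 109.
The subsidy expands output by 313 − 145 = 168 past the efficient level; on those units the gap between marginal cost and willingness to pay runs from 0 up to 49.
DWL = ½ × 49 × 168 = 4116.

Deadweight loss = 4116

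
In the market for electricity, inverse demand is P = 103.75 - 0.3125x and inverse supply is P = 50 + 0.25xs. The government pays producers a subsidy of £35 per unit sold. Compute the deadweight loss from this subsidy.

Pre-subsidy: 103.75 - 0.3125x = 50 + 0.25x gives x* = 860/9 and P* = 665/9.
With the subsidy, sellers receive Ps = Pb + 35 for each unit, where Pb is the price buyers pay.
On the curves, Pb = 103.75 - 0.3125x and Ps = 50 + 0.25x; the wedge Ps − Pb = 35 gives 50 + 0.25x − (103.75 - 0.3125x) = 35, so x' = 1420/9.
Then Pb = 103.75 − 0.3125·(1420/9) = 490/9 and Ps = 50 + 0.25·(1420/9) = 805/9.
The subsidy expands output by 1420/9 − 860/9 = 560/9 past the efficient level; on those units the gap between marginal cost and willingness to pay runs from 0 up to 35.
DWL = ½ × 35 × 560/9 = 9800/9.

Deadweight loss = 9800/9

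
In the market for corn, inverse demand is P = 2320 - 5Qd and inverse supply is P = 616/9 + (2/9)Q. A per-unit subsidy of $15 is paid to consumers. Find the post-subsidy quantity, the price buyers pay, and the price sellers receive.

Pre-subsidy: 2320 - 5Q = 616/9 + (2/9)Q gives Q* = 20264/47 and P* = 7720/47.
With the rebate, buyers effectively pay Pb = Ps − 15, where Ps is the price sellers receive.
On the curves, Pb = 2320 - 5Q and Ps = 616/9 + (2/9)Q; the wedge Ps − Pb = 15 gives 616/9 + (2/9)Q − (2320 - 5Q) = 15, so Q' = 20399/47.
Then Pb = 2320 − 5·(20399/47) = 7045/47 and Ps = 616/9 + (2/9)·(20399/47) = 7750/47.

Q' = 20399/47; buyers pay 7045/47; sellers receive 7750/47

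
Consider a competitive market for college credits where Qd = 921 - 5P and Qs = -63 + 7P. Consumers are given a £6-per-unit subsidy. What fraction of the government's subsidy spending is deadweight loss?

DWL / government spending = 5/302

Pre-subsidy: 921 - 5P = -63 + 7P gives P* = 82, Q* = 511.
With the rebate, buyers effectively pay Pb = Ps − 6, where Ps is the price sellers receive.
Demand in terms of Ps becomes Qd = 921 − 5(Ps − 6) = 951 - 5Ps. Setting this equal to supply: 951 - 5Ps = -63 + 7Ps, so Ps = 84.5.
Buyers pay Pb = 84.5 − 6 = 78.5; Q' = -63 + 7·84.5 = 528.5.
ΔCS = ½(511 + 528.5)(82 − 78.5) = 1819.125; ΔPS = ½(511 + 528.5)(84.5 − 82) = 1299.375.
Government spending = 6 × 528.5 = 3171.
DWL = ½ × 6 × (528.5 − 511) = 52.5; fraction = 52.5 / 3171 = 5/302.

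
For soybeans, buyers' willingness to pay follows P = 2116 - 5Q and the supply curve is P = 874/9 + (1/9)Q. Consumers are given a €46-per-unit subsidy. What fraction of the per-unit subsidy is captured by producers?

Producer share = 1/46

Pre-subsidy: 2116 - 5Q = 874/9 + (1/9)Q gives Q* = 395 and P* = 141.
With the rebate, buyers effectively pay Pb = Ps − 46, where Ps is the price sellers receive.
On the curves, Pb = 2116 - 5Q and Ps = 874/9 + (1/9)Q; the wedge Ps − Pb = 46 gives 874/9 + (1/9)Q − (2116 - 5Q) = 46, so Q' = 404.
Then Pb = 2116 − 5·404 = 96 and Ps = 874/9 + (1/9)·404 = 142.
Buyers' price falls by P* − Pb = 141 − 96 = 45; sellers' price rises by Ps − P* = 142 − 141 = 1.
So producers capture 1/46 = 1/46 of each unit of subsidy.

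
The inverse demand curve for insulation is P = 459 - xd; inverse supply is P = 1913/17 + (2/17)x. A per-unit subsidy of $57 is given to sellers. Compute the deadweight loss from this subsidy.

Pre-subsidy: 459 - x = 1913/17 + (2/17)x gives x* = 310 and P* = 149.
With the subsidy, sellers receive Ps = Pb + 57 for each unit, where Pb is the price buyers pay.
On the curves, Pb = 459 - x and Ps = 1913/17 + (2/17)x; the wedge Ps − Pb = 57 gives 1913/17 + (2/17)x − (459 - x) = 57, so x' = 361.
Then Pb = 459 − 1·361 = 98 and Ps = 1913/17 + (2/17)·361 = 155.
The subsidy expands output by 361 − 310 = 51 past the efficient level; on those units the gap between marginal cost and willingness to pay runs from 0 up to 57.
DWL = ½ × 57 × 51 = 1453.5.

Deadweight loss = $1453.5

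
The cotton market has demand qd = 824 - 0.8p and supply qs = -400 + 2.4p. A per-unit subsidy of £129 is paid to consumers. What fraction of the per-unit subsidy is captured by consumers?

Pre-subsidy: 824 - 0.8p = -400 + 2.4p gives p* = 382.5, q* = 518.
With the rebate, buyers effectively pay pb = ps − 129, where ps is the price sellers receive.
Demand in terms of ps becomes qd = 824 − 0.8(ps − 129) = 927.2 - 0.8ps. Setting this equal to supply: 927.2 - 0.8ps = -400 + 2.4ps, so ps = 414.75.
Buyers pay pb = 414.75 − 129 = 285.75; q' = -400 + 2.4·414.75 = 595.4.
Buyers' price falls by p* − pb = 382.5 − 285.75 = 96.75; sellers' price rises by ps − p* = 414.75 − 382.5 = 32.25.
So consumers capture 96.75/129 = 0.75 of each unit of subsidy.

Consumer share = 0.75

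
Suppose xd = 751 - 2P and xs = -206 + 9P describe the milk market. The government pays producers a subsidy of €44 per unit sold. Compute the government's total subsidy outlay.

Pre-subsidy: 751 - 2P = -206 + 9P gives P* = 87, x* = 577.
With the subsidy, sellers receive Ps = Pb + 44 for each unit, where Pb is the price buyers pay.
Supply in terms of Pb becomes xs = -206 + 9(Pb + 44) = 190 + 9Pb. Setting this equal to demand: 751 - 2Pb = 190 + 9Pb, so Pb = 51.
Sellers receive Ps = 51 + 44 = 95; x' = 751 − 2·51 = 649.
Government outlay = subsidy × quantity = 44 × 649 = 28556.

Government cost = €28556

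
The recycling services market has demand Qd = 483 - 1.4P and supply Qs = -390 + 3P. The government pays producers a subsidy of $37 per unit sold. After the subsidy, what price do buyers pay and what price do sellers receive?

Buyers pay 1905/11; sellers receive 2312/11

Pre-subsidy: 483 - 1.4P = -390 + 3P gives P* = 4365/22, Q* = 4515/22.
With the subsidy, sellers receive Ps = Pb + 37 for each unit, where Pb is the price buyers pay.
Supply in terms of Pb becomes Qs = -390 + 3(Pb + 37) = -279 + 3Pb. Setting this equal to demand: 483 - 1.4Pb = -279 + 3Pb, so Pb = 1905/11.
Sellers receive Ps = 1905/11 + 37 = 2312/11; Q' = 483 − 1.4·(1905/11) = 2646/11.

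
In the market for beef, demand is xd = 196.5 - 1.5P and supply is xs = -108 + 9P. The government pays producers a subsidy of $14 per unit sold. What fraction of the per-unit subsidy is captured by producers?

Producer share = 1/7

Pre-subsidy: 196.5 - 1.5P = -108 + 9P gives P* = 29, x* = 153.
With the subsidy, sellers receive Ps = Pb + 14 for each unit, where Pb is the price buyers pay.
Supply in terms of Pb becomes xs = -108 + 9(Pb + 14) = 18 + 9Pb. Setting this equal to demand: 196.5 - 1.5Pb = 18 + 9Pb, so Pb = 17.
Sellers receive Ps = 17 + 14 = 31; x' = 196.5 − 1.5·17 = 171.
Buyers' price falls by P* − Pb = 29 − 17 = 12; sellers' price rises by Ps − P* = 31 − 29 = 2.
So producers capture 2/14 = 1/7 of each unit of subsidy.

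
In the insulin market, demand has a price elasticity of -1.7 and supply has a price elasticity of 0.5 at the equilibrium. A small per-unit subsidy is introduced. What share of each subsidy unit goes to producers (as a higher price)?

Producer share = 17/22

For a small subsidy around the equilibrium, the benefit split depends on the relative slopes, which at a point are proportional to the elasticities.
Buyer share = εs/(εs + |εd|) = 0.5/(0.5 + 1.7) = 5/22; seller share = |εd|/(εs + |εd|) = 17/22.
So producers capture 17/22 of the subsidy.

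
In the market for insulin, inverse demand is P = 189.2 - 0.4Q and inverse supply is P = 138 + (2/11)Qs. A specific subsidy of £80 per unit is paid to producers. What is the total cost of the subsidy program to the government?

Pre-subsidy: 189.2 - 0.4Q = 138 + (2/11)Q gives Q* = 88 and P* = 154.
With the subsidy, sellers receive Ps = Pb + 80 for each unit, where Pb is the price buyers pay.
On the curves, Pb = 189.2 - 0.4Q and Ps = 138 + (2/11)Q; the wedge Ps − Pb = 80 gives 138 + (2/11)Q − (189.2 - 0.4Q) = 80, so Q' = 225.5.
Then Pb = 189.2 − 0.4·225.5 = 99 and Ps = 138 + (2/11)·225.5 = 179.
Government outlay = subsidy × quantity = 80 × 225.5 = 18040.

Government cost = £18040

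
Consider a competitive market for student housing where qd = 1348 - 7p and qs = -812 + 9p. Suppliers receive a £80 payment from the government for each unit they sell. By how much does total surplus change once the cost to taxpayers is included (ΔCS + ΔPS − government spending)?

Pre-subsidy: 1348 - 7p = -812 + 9p gives p* = 135, q* = 403.
With the subsidy, sellers receive ps = pb + 80 for each unit, where pb is the price buyers pay.
Supply in terms of pb becomes qs = -812 + 9(pb + 80) = -92 + 9pb. Setting this equal to demand: 1348 - 7pb = -92 + 9pb, so pb = 90.
Sellers receive ps = 90 + 80 = 170; q' = 1348 − 7·90 = 718.
ΔCS = ½(403 + 718)(135 − 90) = 25222.5; ΔPS = ½(403 + 718)(170 − 135) = 19617.5.
Government spending = 80 × 718 = 57440.
Net change = 25222.5 + 19617.5 − 57440 = -12600. The loss equals the DWL triangle ½·80·315.

Net change in total surplus = -£12600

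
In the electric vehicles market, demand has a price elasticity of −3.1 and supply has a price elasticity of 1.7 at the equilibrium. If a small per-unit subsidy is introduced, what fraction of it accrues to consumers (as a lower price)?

Consumer share = 17/48

For a small subsidy around the equilibrium, the benefit split depends on the relative slopes, which at a point are proportional to the elasticities.
Buyer share = εs/(εs + |εd|) = 1.7/(1.7 + 3.1) = 17/48; seller share = |εd|/(εs + |εd|) = 31/48.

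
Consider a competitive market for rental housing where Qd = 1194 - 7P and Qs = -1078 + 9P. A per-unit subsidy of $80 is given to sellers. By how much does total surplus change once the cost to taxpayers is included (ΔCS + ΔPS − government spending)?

Pre-subsidy: 1194 - 7P = -1078 + 9P gives P* = 142, Q* = 200.
With the subsidy, sellers receive Ps = Pb + 80 for each unit, where Pb is the price buyers pay.
Supply in terms of Pb becomes Qs = -1078 + 9(Pb + 80) = -358 + 9Pb. Setting this equal to demand: 1194 - 7Pb = -358 + 9Pb, so Pb = 97.
Sellers receive Ps = 97 + 80 = 177; Q' = 1194 − 7·97 = 515.
ΔCS = ½(200 + 515)(142 − 97) = 16087.5; ΔPS = ½(200 + 515)(177 − 142) = 12512.5.
Government spending = 80 × 515 = 41200.
Net change = 16087.5 + 12512.5 − 41200 = -12600. The loss equals the DWL triangle ½·80·315.

Net change in total surplus = -$12600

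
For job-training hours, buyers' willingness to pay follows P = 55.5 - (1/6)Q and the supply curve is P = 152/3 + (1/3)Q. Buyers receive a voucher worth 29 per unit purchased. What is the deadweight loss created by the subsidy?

Pre-subsidy: 55.5 - (1/6)Q = 152/3 + (1/3)Q gives Q* = 29/3 and P* = 485/9.
With the rebate, buyers effectively pay Pb = Ps − 29, where Ps is the price sellers receive.
On the curves, Pb = 55.5 - (1/6)Q and Ps = 152/3 + (1/3)Q; the wedge Ps − Pb = 29 gives 152/3 + (1/3)Q − (55.5 - (1/6)Q) = 29, so Q' = 203/3.
Then Pb = 55.5 − (1/6)·(203/3) = 398/9 and Ps = 152/3 + (1/3)·(203/3) = 659/9.
The subsidy expands output by 203/3 − 29/3 = 58 past the efficient level; on those units the gap between marginal cost and willingness to pay runs from 0 up to 29.
DWL = ½ × 29 × 58 = 841.

Deadweight loss = 841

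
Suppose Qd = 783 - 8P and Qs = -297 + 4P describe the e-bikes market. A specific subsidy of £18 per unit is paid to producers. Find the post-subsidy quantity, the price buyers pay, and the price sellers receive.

Q' = 111; buyers pay £84; sellers receive £102

Pre-subsidy: 783 - 8P = -297 + 4P gives P* = 90, Q* = 63.
With the subsidy, sellers receive Ps = Pb + 18 for each unit, where Pb is the price buyers pay.
Supply in terms of Pb becomes Qs = -297 + 4(Pb + 18) = -225 + 4Pb. Setting this equal to demand: 783 - 8Pb = -225 + 4Pb, so Pb = 84.
Sellers receive Ps = 84 + 18 = 102; Q' = 783 − 8·84 = 111.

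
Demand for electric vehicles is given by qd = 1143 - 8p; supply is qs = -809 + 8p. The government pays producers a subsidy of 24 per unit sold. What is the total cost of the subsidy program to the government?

Pre-subsidy: 1143 - 8p = -809 + 8p gives p* = 122, q* = 167.
With the subsidy, sellers receive ps = pb + 24 for each unit, where pb is the price buyers pay.
Supply in terms of pb becomes qs = -809 + 8(pb + 24) = -617 + 8pb. Setting this equal to demand: 1143 - 8pb = -617 + 8pb, so pb = 110.
Sellers receive ps = 110 + 24 = 134; q' = 1143 − 8·110 = 263.
Government outlay = subsidy × quantity = 24 × 263 = 6312.

Government cost = 6312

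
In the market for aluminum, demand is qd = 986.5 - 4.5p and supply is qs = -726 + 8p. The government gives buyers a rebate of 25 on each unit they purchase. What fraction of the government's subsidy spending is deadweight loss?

DWL / government spending = 18/221

Pre-subsidy: 986.5 - 4.5p = -726 + 8p gives p* = 137, q* = 370.
With the rebate, buyers effectively pay pb = ps − 25, where ps is the price sellers receive.
Demand in terms of ps becomes qd = 986.5 − 4.5(ps − 25) = 1099 - 4.5ps. Setting this equal to supply: 1099 - 4.5ps = -726 + 8ps, so ps = 146.
Buyers pay pb = 146 − 25 = 121; q' = -726 + 8·146 = 442.
ΔCS = ½(370 + 442)(137 − 121) = 6496; ΔPS = ½(370 + 442)(146 − 137) = 3654.
Government spending = 25 × 442 = 11050.
DWL = ½ × 25 × (442 − 370) = 900; fraction = 900 / 11050 = 18/221.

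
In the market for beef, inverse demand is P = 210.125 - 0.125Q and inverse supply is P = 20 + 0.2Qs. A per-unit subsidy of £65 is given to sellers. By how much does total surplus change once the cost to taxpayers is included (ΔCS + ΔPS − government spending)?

Net change in total surplus = -£6500

Pre-subsidy: 210.125 - 0.125Q = 20 + 0.2Q gives Q* = 585 and P* = 137.
With the subsidy, sellers receive Ps = Pb + 65 for each unit, where Pb is the price buyers pay.
On the curves, Pb = 210.125 - 0.125Q and Ps = 20 + 0.2Q; the wedge Ps − Pb = 65 gives 20 + 0.2Q − (210.125 - 0.125Q) = 65, so Q' = 785.
Then Pb = 210.125 − 0.125·785 = 112 and Ps = 20 + 0.2·785 = 177.
ΔCS = ½(585 + 785)(137 − 112) = 17125; ΔPS = ½(585 + 785)(177 − 137) = 27400.
Government spending = 65 × 785 = 51025.
Net change = 17125 + 27400 − 51025 = -6500. The loss equals the DWL triangle ½·65·200.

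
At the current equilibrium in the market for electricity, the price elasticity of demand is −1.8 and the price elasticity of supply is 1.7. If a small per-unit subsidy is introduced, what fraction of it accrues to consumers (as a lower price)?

For a small subsidy around the equilibrium, the benefit split depends on the relative slopes, which at a point are proportional to the elasticities.
Buyer share = εs/(εs + |εd|) = 1.7/(1.7 + 1.8) = 17/35; seller share = |εd|/(εs + |εd|) = 18/35.

Consumer share = 17/35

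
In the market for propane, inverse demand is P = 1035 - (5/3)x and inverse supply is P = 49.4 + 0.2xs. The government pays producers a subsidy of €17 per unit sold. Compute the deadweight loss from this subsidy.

Deadweight loss = 4335/56

Pre-subsidy: 1035 - (5/3)x = 49.4 + 0.2x gives x* = 528 and P* = 155.
With the subsidy, sellers receive Ps = Pb + 17 for each unit, where Pb is the price buyers pay.
On the curves, Pb = 1035 - (5/3)x and Ps = 49.4 + 0.2x; the wedge Ps − Pb = 17 gives 49.4 + 0.2x − (1035 - (5/3)x) = 17, so x' = 15039/28.
Then Pb = 1035 − (5/3)·(15039/28) = 3915/28 and Ps = 49.4 + 0.2·(15039/28) = 4391/28.
The subsidy expands output by 15039/28 − 528 = 255/28 past the efficient level; on those units the gap between marginal cost and willingness to pay runs from 0 up to 17.
DWL = ½ × 17 × 255/28 = 4335/56.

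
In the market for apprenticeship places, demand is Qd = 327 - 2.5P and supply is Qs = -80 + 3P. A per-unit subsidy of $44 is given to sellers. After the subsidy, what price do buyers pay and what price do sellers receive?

Buyers pay $50; sellers receive $94

Pre-subsidy: 327 - 2.5P = -80 + 3P gives P* = 74, Q* = 142.
With the subsidy, sellers receive Ps = Pb + 44 for each unit, where Pb is the price buyers pay.
Supply in terms of Pb becomes Qs = -80 + 3(Pb + 44) = 52 + 3Pb. Setting this equal to demand: 327 - 2.5Pb = 52 + 3Pb, so Pb = 50.
Sellers receive Ps = 50 + 44 = 94; Q' = 327 − 2.5·50 = 202.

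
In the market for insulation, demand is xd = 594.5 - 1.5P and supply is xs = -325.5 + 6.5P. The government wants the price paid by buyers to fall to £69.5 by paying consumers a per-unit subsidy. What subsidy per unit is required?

Required subsidy s = £56 per unit

At a buyer price of 69.5, quantity demanded is 594.5 − 1.5·69.5 = 490.25.
Sellers supply 490.25 only when they receive Ps with -325.5 + 6.5·Ps = 490.25, i.e. Ps = 125.5.
s = Ps − Pb = 125.5 − 69.5 = 56.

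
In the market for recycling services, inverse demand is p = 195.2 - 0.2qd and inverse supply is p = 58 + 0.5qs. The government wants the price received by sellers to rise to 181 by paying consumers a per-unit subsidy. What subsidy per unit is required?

At a seller price of 181, quantity supplied is -116 + 2·181 = 246.
Buyers absorb 246 only when they pay pb = 195.2 − 0.2·246 = 146.
s = ps − pb = 181 − 146 = 35.

Required subsidy s = 35 per unit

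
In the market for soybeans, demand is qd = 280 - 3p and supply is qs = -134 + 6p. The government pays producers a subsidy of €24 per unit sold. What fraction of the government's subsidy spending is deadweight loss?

DWL / government spending = 12/95

Pre-subsidy: 280 - 3p = -134 + 6p gives p* = 46, q* = 142.
With the subsidy, sellers receive ps = pb + 24 for each unit, where pb is the price buyers pay.
Supply in terms of pb becomes qs = -134 + 6(pb + 24) = 10 + 6pb. Setting this equal to demand: 280 - 3pb = 10 + 6pb, so pb = 30.
Sellers receive ps = 30 + 24 = 54; q' = 280 − 3·30 = 190.
ΔCS = ½(142 + 190)(46 − 30) = 2656; ΔPS = ½(142 + 190)(54 − 46) = 1328.
Government spending = 24 × 190 = 4560.
DWL = ½ × 24 × (190 − 142) = 576; fraction = 576 / 4560 = 12/95.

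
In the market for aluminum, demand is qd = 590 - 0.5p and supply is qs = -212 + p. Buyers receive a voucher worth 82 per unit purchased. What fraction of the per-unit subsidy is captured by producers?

Producer share = 1/3

Pre-subsidy: 590 - 0.5p = -212 + p gives p* = 1604/3, q* = 968/3.
With the rebate, buyers effectively pay pb = ps − 82, where ps is the price sellers receive.
Demand in terms of ps becomes qd = 590 − 0.5(ps − 82) = 631 - 0.5ps. Setting this equal to supply: 631 - 0.5ps = -212 + ps, so ps = 562.
Buyers pay pb = 562 − 82 = 480; q' = -212 + 1·562 = 350.
Buyers' price falls by p* − pb = 1604/3 − 480 = 164/3; sellers' price rises by ps − p* = 562 − 1604/3 = 82/3.
So producers capture (82/3)/82 = 1/3 of each unit of subsidy.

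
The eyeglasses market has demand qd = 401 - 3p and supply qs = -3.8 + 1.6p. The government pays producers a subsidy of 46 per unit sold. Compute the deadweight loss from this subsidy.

Deadweight loss = 1104

Pre-subsidy: 401 - 3p = -3.8 + 1.6p gives p* = 88, q* = 137.
With the subsidy, sellers receive ps = pb + 46 for each unit, where pb is the price buyers pay.
Supply in terms of pb becomes qs = -3.8 + 1.6(pb + 46) = 69.8 + 1.6pb. Setting this equal to demand: 401 - 3pb = 69.8 + 1.6pb, so pb = 72.
Sellers receive ps = 72 + 46 = 118; q' = 401 − 3·72 = 185.
The subsidy expands output by 185 − 137 = 48 past the efficient level; on those units the gap between marginal cost and willingness to pay runs from 0 up to 46.
DWL = ½ × 46 × 48 = 1104.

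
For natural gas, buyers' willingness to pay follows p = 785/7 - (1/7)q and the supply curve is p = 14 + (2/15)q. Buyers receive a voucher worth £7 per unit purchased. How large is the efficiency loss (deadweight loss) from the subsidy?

Deadweight loss = 5145/58

Pre-subsidy: 785/7 - (1/7)q = 14 + (2/15)q gives q* = 10305/29 and p* = 1780/29.
With the rebate, buyers effectively pay pb = ps − 7, where ps is the price sellers receive.
On the curves, pb = 785/7 - (1/7)q and ps = 14 + (2/15)q; the wedge ps − pb = 7 gives 14 + (2/15)q − (785/7 - (1/7)q) = 7, so q' = 11040/29.
Then pb = 785/7 − (1/7)·(11040/29) = 1675/29 and ps = 14 + (2/15)·(11040/29) = 1878/29.
The subsidy expands output by 11040/29 − 10305/29 = 735/29 past the efficient level; on those units the gap between marginal cost and willingness to pay runs from 0 up to 7.
DWL = ½ × 7 × 735/29 = 5145/58.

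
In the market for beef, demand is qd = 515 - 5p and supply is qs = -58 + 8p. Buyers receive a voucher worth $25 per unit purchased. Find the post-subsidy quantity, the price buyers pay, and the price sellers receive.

q' = 4830/13; buyers pay 373/13; sellers receive 698/13

Pre-subsidy: 515 - 5p = -58 + 8p gives p* = 573/13, q* = 3830/13.
With the rebate, buyers effectively pay pb = ps − 25, where ps is the price sellers receive.
Demand in terms of ps becomes qd = 515 − 5(ps − 25) = 640 - 5ps. Setting this equal to supply: 640 - 5ps = -58 + 8ps, so ps = 698/13.
Buyers pay pb = 698/13 − 25 = 373/13; q' = -58 + 8·(698/13) = 4830/13.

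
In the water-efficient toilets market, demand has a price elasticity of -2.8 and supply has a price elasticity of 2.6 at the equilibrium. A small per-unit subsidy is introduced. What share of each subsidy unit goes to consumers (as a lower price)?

For a small subsidy around the equilibrium, the benefit split depends on the relative slopes, which at a point are proportional to the elasticities.
Buyer share = εs/(εs + |εd|) = 2.6/(2.6 + 2.8) = 13/27; seller share = |εd|/(εs + |εd|) = 14/27.

Consumer share = 13/27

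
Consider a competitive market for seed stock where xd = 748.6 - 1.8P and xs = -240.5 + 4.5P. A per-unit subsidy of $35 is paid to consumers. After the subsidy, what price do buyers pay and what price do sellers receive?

Pre-subsidy: 748.6 - 1.8P = -240.5 + 4.5P gives P* = 157, x* = 466.
With the rebate, buyers effectively pay Pb = Ps − 35, where Ps is the price sellers receive.
Demand in terms of Ps becomes xd = 748.6 − 1.8(Ps − 35) = 811.6 - 1.8Ps. Setting this equal to supply: 811.6 - 1.8Ps = -240.5 + 4.5Ps, so Ps = 167.
Buyers pay Pb = 167 − 35 = 132; x' = -240.5 + 4.5·167 = 511.

Buyers pay $132; sellers receive $167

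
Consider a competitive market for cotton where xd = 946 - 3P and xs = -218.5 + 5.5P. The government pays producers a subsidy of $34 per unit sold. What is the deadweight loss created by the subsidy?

Deadweight loss = $1122

Pre-subsidy: 946 - 3P = -218.5 + 5.5P gives P* = 137, x* = 535.
With the subsidy, sellers receive Ps = Pb + 34 for each unit, where Pb is the price buyers pay.
Supply in terms of Pb becomes xs = -218.5 + 5.5(Pb + 34) = -31.5 + 5.5Pb. Setting this equal to demand: 946 - 3Pb = -31.5 + 5.5Pb, so Pb = 115.
Sellers receive Ps = 115 + 34 = 149; x' = 946 − 3·115 = 601.
The subsidy expands output by 601 − 535 = 66 past the efficient level; on those units the gap between marginal cost and willingness to pay runs from 0 up to 34.
DWL = ½ × 34 × 66 = 1122.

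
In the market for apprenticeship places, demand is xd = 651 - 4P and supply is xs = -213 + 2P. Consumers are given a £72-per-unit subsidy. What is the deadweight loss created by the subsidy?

Pre-subsidy: 651 - 4P = -213 + 2P gives P* = 144, x* = 75.
With the rebate, buyers effectively pay Pb = Ps − 72, where Ps is the price sellers receive.
Demand in terms of Ps becomes xd = 651 − 4(Ps − 72) = 939 - 4Ps. Setting this equal to supply: 939 - 4Ps = -213 + 2Ps, so Ps = 192.
Buyers pay Pb = 192 − 72 = 120; x' = -213 + 2·192 = 171.
The subsidy expands output by 171 − 75 = 96 past the efficient level; on those units the gap between marginal cost and willingness to pay runs from 0 up to 72.
DWL = ½ × 72 × 96 = 3456.

Deadweight loss = £3456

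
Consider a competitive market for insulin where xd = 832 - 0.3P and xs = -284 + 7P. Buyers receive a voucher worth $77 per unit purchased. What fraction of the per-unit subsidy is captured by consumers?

Pre-subsidy: 832 - 0.3P = -284 + 7P gives P* = 11160/73, x* = 57388/73.
With the rebate, buyers effectively pay Pb = Ps − 77, where Ps is the price sellers receive.
Demand in terms of Ps becomes xd = 832 − 0.3(Ps − 77) = 855.1 - 0.3Ps. Setting this equal to supply: 855.1 - 0.3Ps = -284 + 7Ps, so Ps = 11391/73.
Buyers pay Pb = 11391/73 − 77 = 5770/73; x' = -284 + 7·(11391/73) = 59005/73.
Buyers' price falls by P* − Pb = 11160/73 − 5770/73 = 5390/73; sellers' price rises by Ps − P* = 11391/73 − 11160/73 = 231/73.
So consumers capture (5390/73)/77 = 70/73 of each unit of subsidy.

Consumer share = 70/73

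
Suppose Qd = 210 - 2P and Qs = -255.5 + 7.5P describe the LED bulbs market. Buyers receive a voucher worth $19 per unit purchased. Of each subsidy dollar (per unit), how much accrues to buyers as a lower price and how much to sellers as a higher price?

Pre-subsidy: 210 - 2P = -255.5 + 7.5P gives P* = 49, Q* = 112.
With the rebate, buyers effectively pay Pb = Ps − 19, where Ps is the price sellers receive.
Demand in terms of Ps becomes Qd = 210 − 2(Ps − 19) = 248 - 2Ps. Setting this equal to supply: 248 - 2Ps = -255.5 + 7.5Ps, so Ps = 53.
Buyers pay Pb = 53 − 19 = 34; Q' = -255.5 + 7.5·53 = 142.
Buyers' price falls by P* − Pb = 49 − 34 = 15; sellers' price rises by Ps − P* = 53 − 49 = 4.

Buyers gain $15 per unit; sellers gain $4 per unit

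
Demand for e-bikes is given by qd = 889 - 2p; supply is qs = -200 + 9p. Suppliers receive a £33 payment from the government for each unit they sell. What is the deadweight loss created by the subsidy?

Pre-subsidy: 889 - 2p = -200 + 9p gives p* = 99, q* = 691.
With the subsidy, sellers receive ps = pb + 33 for each unit, where pb is the price buyers pay.
Supply in terms of pb becomes qs = -200 + 9(pb + 33) = 97 + 9pb. Setting this equal to demand: 889 - 2pb = 97 + 9pb, so pb = 72.
Sellers receive ps = 72 + 33 = 105; q' = 889 − 2·72 = 745.
The subsidy expands output by 745 − 691 = 54 past the efficient level; on those units the gap between marginal cost and willingness to pay runs from 0 up to 33.
DWL = ½ × 33 × 54 = 891.

Deadweight loss = £891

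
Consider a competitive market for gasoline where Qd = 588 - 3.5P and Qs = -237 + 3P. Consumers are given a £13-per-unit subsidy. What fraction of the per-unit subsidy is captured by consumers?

Consumer share = 6/13

Pre-subsidy: 588 - 3.5P = -237 + 3P gives P* = 1650/13, Q* = 1869/13.
With the rebate, buyers effectively pay Pb = Ps − 13, where Ps is the price sellers receive.
Demand in terms of Ps becomes Qd = 588 − 3.5(Ps − 13) = 633.5 - 3.5Ps. Setting this equal to supply: 633.5 - 3.5Ps = -237 + 3Ps, so Ps = 1741/13.
Buyers pay Pb = 1741/13 − 13 = 1572/13; Q' = -237 + 3·(1741/13) = 2142/13.
Buyers' price falls by P* − Pb = 1650/13 − 1572/13 = 6; sellers' price rises by Ps − P* = 1741/13 − 1650/13 = 7.
So consumers capture 6/13 = 6/13 of each unit of subsidy.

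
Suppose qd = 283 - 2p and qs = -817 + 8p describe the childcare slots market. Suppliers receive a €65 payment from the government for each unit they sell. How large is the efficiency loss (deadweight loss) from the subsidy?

Pre-subsidy: 283 - 2p = -817 + 8p gives p* = 110, q* = 63.
With the subsidy, sellers receive ps = pb + 65 for each unit, where pb is the price buyers pay.
Supply in terms of pb becomes qs = -817 + 8(pb + 65) = -297 + 8pb. Setting this equal to demand: 283 - 2pb = -297 + 8pb, so pb = 58.
Sellers receive ps = 58 + 65 = 123; q' = 283 − 2·58 = 167.
The subsidy expands output by 167 − 63 = 104 past the efficient level; on those units the gap between marginal cost and willingness to pay runs from 0 up to 65.
DWL = ½ × 65 × 104 = 3380.

Deadweight loss = €3380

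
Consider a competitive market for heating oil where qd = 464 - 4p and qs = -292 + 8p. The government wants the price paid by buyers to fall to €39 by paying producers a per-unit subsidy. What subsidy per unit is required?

At a buyer price of 39, quantity demanded is 464 − 4·39 = 308.
Sellers supply 308 only when they receive ps with -292 + 8·ps = 308, i.e. ps = 75.
s = ps − pb = 75 − 39 = 36.

Required subsidy s = €36 per unit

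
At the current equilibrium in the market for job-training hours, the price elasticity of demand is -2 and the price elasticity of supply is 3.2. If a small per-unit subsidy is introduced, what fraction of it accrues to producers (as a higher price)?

For a small subsidy around the equilibrium, the benefit split depends on the relative slopes, which at a point are proportional to the elasticities.
Buyer share = εs/(εs + |εd|) = 3.2/(3.2 + 2) = 8/13; seller share = |εd|/(εs + |εd|) = 5/13.
So producers capture 5/13 of the subsidy.

Producer share = 5/13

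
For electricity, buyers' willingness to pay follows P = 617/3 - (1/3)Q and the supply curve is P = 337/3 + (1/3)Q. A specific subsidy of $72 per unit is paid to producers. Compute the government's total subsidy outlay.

Government cost = $17856

Pre-subsidy: 617/3 - (1/3)Q = 337/3 + (1/3)Q gives Q* = 140 and P* = 159.
With the subsidy, sellers receive Ps = Pb + 72 for each unit, where Pb is the price buyers pay.
On the curves, Pb = 617/3 - (1/3)Q and Ps = 337/3 + (1/3)Q; the wedge Ps − Pb = 72 gives 337/3 + (1/3)Q − (617/3 - (1/3)Q) = 72, so Q' = 248.
Then Pb = 617/3 − (1/3)·248 = 123 and Ps = 337/3 + (1/3)·248 = 195.
Government outlay = subsidy × quantity = 72 × 248 = 17856.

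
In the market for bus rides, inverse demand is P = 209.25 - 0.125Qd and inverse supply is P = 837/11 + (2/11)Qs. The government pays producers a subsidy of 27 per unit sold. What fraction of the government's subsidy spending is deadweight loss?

Pre-subsidy: 209.25 - 0.125Q = 837/11 + (2/11)Q gives Q* = 434 and P* = 155.
With the subsidy, sellers receive Ps = Pb + 27 for each unit, where Pb is the price buyers pay.
On the curves, Pb = 209.25 - 0.125Q and Ps = 837/11 + (2/11)Q; the wedge Ps − Pb = 27 gives 837/11 + (2/11)Q − (209.25 - 0.125Q) = 27, so Q' = 522.
Then Pb = 209.25 − 0.125·522 = 144 and Ps = 837/11 + (2/11)·522 = 171.
ΔCS = ½(434 + 522)(155 − 144) = 5258; ΔPS = ½(434 + 522)(171 − 155) = 7648.
Government spending = 27 × 522 = 14094.
DWL = ½ × 27 × (522 − 434) = 1188; fraction = 1188 / 14094 = 22/261.

DWL / government spending = 22/261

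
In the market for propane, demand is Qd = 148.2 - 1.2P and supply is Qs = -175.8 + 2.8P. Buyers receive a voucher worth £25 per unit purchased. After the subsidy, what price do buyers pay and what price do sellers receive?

Buyers pay £63.5; sellers receive £88.5

Pre-subsidy: 148.2 - 1.2P = -175.8 + 2.8P gives P* = 81, Q* = 51.
With the rebate, buyers effectively pay Pb = Ps − 25, where Ps is the price sellers receive.
Demand in terms of Ps becomes Qd = 148.2 − 1.2(Ps − 25) = 178.2 - 1.2Ps. Setting this equal to supply: 178.2 - 1.2Ps = -175.8 + 2.8Ps, so Ps = 88.5.
Buyers pay Pb = 88.5 − 25 = 63.5; Q' = -175.8 + 2.8·88.5 = 72.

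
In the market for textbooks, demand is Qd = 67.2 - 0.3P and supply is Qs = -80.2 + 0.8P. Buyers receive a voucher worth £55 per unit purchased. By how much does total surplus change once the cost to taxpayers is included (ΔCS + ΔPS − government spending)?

Net change in total surplus = -£330

Pre-subsidy: 67.2 - 0.3P = -80.2 + 0.8P gives P* = 134, Q* = 27.
With the rebate, buyers effectively pay Pb = Ps − 55, where Ps is the price sellers receive.
Demand in terms of Ps becomes Qd = 67.2 − 0.3(Ps − 55) = 83.7 - 0.3Ps. Setting this equal to supply: 83.7 - 0.3Ps = -80.2 + 0.8Ps, so Ps = 149.
Buyers pay Pb = 149 − 55 = 94; Q' = -80.2 + 0.8·149 = 39.
ΔCS = ½(27 + 39)(134 − 94) = 1320; ΔPS = ½(27 + 39)(149 − 134) = 495.
Government spending = 55 × 39 = 2145.
Net change = 1320 + 495 − 2145 = -330. The loss equals the DWL triangle ½·55·12.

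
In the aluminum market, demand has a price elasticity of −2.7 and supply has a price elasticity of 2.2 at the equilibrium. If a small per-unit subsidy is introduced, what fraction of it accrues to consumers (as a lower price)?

Consumer share = 22/49

For a small subsidy around the equilibrium, the benefit split depends on the relative slopes, which at a point are proportional to the elasticities.
Buyer share = εs/(εs + |εd|) = 2.2/(2.2 + 2.7) = 22/49; seller share = |εd|/(εs + |εd|) = 27/49.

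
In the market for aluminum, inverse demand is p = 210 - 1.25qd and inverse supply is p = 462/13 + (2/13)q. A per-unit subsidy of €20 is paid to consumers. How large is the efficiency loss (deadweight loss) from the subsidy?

Pre-subsidy: 210 - 1.25q = 462/13 + (2/13)q gives q* = 9072/73 and p* = 3990/73.
With the rebate, buyers effectively pay pb = ps − 20, where ps is the price sellers receive.
On the curves, pb = 210 - 1.25q and ps = 462/13 + (2/13)q; the wedge ps − pb = 20 gives 462/13 + (2/13)q − (210 - 1.25q) = 20, so q' = 10112/73.
Then pb = 210 − 1.25·(10112/73) = 2690/73 and ps = 462/13 + (2/13)·(10112/73) = 4150/73.
The subsidy expands output by 10112/73 − 9072/73 = 1040/73 past the efficient level; on those units the gap between marginal cost and willingness to pay runs from 0 up to 20.
DWL = ½ × 20 × 1040/73 = 10400/73.

Deadweight loss = 10400/73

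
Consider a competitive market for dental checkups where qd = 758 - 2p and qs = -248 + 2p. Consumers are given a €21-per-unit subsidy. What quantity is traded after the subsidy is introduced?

q' = 276

Pre-subsidy: 758 - 2p = -248 + 2p gives p* = 251.5, q* = 255.
With the rebate, buyers effectively pay pb = ps − 21, where ps is the price sellers receive.
Demand in terms of ps becomes qd = 758 − 2(ps − 21) = 800 - 2ps. Setting this equal to supply: 800 - 2ps = -248 + 2ps, so ps = 262.
Buyers pay pb = 262 − 21 = 241; q' = -248 + 2·262 = 276.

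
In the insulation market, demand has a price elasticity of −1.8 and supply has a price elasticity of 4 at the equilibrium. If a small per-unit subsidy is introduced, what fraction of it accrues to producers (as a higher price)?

Producer share = 9/29

For a small subsidy around the equilibrium, the benefit split depends on the relative slopes, which at a point are proportional to the elasticities.
Buyer share = εs/(εs + |εd|) = 4/(4 + 1.8) = 20/29; seller share = |εd|/(εs + |εd|) = 9/29.
So producers capture 9/29 of the subsidy.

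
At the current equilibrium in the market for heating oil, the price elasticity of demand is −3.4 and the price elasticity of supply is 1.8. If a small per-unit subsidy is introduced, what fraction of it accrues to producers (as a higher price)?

For a small subsidy around the equilibrium, the benefit split depends on the relative slopes, which at a point are proportional to the elasticities.
Buyer share = εs/(εs + |εd|) = 1.8/(1.8 + 3.4) = 9/26; seller share = |εd|/(εs + |εd|) = 17/26.
So producers capture 17/26 of the subsidy.

Producer share = 17/26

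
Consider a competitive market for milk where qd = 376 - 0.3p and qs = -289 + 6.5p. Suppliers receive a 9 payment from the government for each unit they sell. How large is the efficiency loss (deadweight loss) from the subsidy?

Pre-subsidy: 376 - 0.3p = -289 + 6.5p gives p* = 3325/34, q* = 23573/68.
With the subsidy, sellers receive ps = pb + 9 for each unit, where pb is the price buyers pay.
Supply in terms of pb becomes qs = -289 + 6.5(pb + 9) = -230.5 + 6.5pb. Setting this equal to demand: 376 - 0.3pb = -230.5 + 6.5pb, so pb = 6065/68.
Sellers receive ps = 6065/68 + 9 = 6677/68; q' = 376 − 0.3·(6065/68) = 47497/136.
The subsidy expands output by 47497/136 − 23573/68 = 351/136 past the efficient level; on those units the gap between marginal cost and willingness to pay runs from 0 up to 9.
DWL = ½ × 9 × 351/136 = 3159/272.

Deadweight loss = 3159/272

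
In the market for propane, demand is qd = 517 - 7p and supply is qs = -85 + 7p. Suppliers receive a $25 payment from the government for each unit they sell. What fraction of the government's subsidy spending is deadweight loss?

DWL / government spending = 175/1214

Pre-subsidy: 517 - 7p = -85 + 7p gives p* = 43, q* = 216.
With the subsidy, sellers receive ps = pb + 25 for each unit, where pb is the price buyers pay.
Supply in terms of pb becomes qs = -85 + 7(pb + 25) = 90 + 7pb. Setting this equal to demand: 517 - 7pb = 90 + 7pb, so pb = 30.5.
Sellers receive ps = 30.5 + 25 = 55.5; q' = 517 − 7·30.5 = 303.5.
ΔCS = ½(216 + 303.5)(43 − 30.5) = 3246.875; ΔPS = ½(216 + 303.5)(55.5 − 43) = 3246.875.
Government spending = 25 × 303.5 = 7587.5.
DWL = ½ × 25 × (303.5 − 216) = 1093.75; fraction = 1093.75 / 7587.5 = 175/1214.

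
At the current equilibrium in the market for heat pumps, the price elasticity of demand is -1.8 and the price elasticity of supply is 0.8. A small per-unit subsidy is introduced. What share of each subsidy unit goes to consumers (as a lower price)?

For a small subsidy around the equilibrium, the benefit split depends on the relative slopes, which at a point are proportional to the elasticities.
Buyer share = εs/(εs + |εd|) = 0.8/(0.8 + 1.8) = 4/13; seller share = |εd|/(εs + |εd|) = 9/13.

Consumer share = 4/13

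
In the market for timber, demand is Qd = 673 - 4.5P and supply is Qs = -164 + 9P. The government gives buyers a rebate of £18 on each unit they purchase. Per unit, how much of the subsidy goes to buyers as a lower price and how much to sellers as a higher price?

Buyers gain £12 per unit; sellers gain £6 per unit

Pre-subsidy: 673 - 4.5P = -164 + 9P gives P* = 62, Q* = 394.
With the rebate, buyers effectively pay Pb = Ps − 18, where Ps is the price sellers receive.
Demand in terms of Ps becomes Qd = 673 − 4.5(Ps − 18) = 754 - 4.5Ps. Setting this equal to supply: 754 - 4.5Ps = -164 + 9Ps, so Ps = 68.
Buyers pay Pb = 68 − 18 = 50; Q' = -164 + 9·68 = 448.
Buyers' price falls by P* − Pb = 62 − 50 = 12; sellers' price rises by Ps − P* = 68 − 62 = 6.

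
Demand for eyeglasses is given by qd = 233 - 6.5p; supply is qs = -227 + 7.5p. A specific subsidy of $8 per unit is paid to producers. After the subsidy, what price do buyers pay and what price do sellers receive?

Buyers pay 200/7; sellers receive 256/7

Pre-subsidy: 233 - 6.5p = -227 + 7.5p gives p* = 230/7, q* = 136/7.
With the subsidy, sellers receive ps = pb + 8 for each unit, where pb is the price buyers pay.
Supply in terms of pb becomes qs = -227 + 7.5(pb + 8) = -167 + 7.5pb. Setting this equal to demand: 233 - 6.5pb = -167 + 7.5pb, so pb = 200/7.
Sellers receive ps = 200/7 + 8 = 256/7; q' = 233 − 6.5·(200/7) = 331/7.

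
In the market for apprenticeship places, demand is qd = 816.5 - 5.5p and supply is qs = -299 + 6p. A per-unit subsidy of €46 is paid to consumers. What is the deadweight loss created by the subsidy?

Pre-subsidy: 816.5 - 5.5p = -299 + 6p gives p* = 97, q* = 283.
With the rebate, buyers effectively pay pb = ps − 46, where ps is the price sellers receive.
Demand in terms of ps becomes qd = 816.5 − 5.5(ps − 46) = 1069.5 - 5.5ps. Setting this equal to supply: 1069.5 - 5.5ps = -299 + 6ps, so ps = 119.
Buyers pay pb = 119 − 46 = 73; q' = -299 + 6·119 = 415.
The subsidy expands output by 415 − 283 = 132 past the efficient level; on those units the gap between marginal cost and willingness to pay runs from 0 up to 46.
DWL = ½ × 46 × 132 = 3036.

Deadweight loss = €3036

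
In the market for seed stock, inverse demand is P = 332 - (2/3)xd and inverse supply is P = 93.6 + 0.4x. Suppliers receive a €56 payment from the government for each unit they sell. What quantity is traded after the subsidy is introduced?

x' = 276

Pre-subsidy: 332 - (2/3)x = 93.6 + 0.4x gives x* = 223.5 and P* = 183.
With the subsidy, sellers receive Ps = Pb + 56 for each unit, where Pb is the price buyers pay.
On the curves, Pb = 332 - (2/3)x and Ps = 93.6 + 0.4x; the wedge Ps − Pb = 56 gives 93.6 + 0.4x − (332 - (2/3)x) = 56, so x' = 276.
Then Pb = 332 − (2/3)·276 = 148 and Ps = 93.6 + 0.4·276 = 204.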